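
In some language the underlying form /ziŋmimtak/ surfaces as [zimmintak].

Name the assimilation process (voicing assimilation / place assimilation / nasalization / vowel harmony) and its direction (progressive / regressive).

place assimilation, regressive

/ŋ/→[m] /m/→[n].
Each target copies a feature from the following segment, so the direction is regressive.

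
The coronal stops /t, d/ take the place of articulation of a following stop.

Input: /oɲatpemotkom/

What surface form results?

[oɲappemokkom]

/t/ before /p/ (labial) → [p]
/t/ before /k/ (velar) → [k]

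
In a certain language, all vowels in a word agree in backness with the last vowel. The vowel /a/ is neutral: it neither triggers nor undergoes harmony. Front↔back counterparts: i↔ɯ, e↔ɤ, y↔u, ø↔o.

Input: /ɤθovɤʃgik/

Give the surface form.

[eθøveʃgik]

/ɤ/ harmonizes with /i/ ([-back]) → [e]
/o/ harmonizes with /i/ ([-back]) → [ø]
/ɤ/ harmonizes with /i/ ([-back]) → [e]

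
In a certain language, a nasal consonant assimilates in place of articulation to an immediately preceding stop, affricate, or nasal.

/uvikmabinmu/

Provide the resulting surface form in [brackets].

/m/ after /k/ (velar) → [ŋ]
/m/ after /n/ (alveolar) → [n]

[uvikŋabinnu]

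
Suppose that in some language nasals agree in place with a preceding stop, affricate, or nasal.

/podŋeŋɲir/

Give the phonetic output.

/ŋ/ after /d/ (alveolar) → [n]
/ɲ/ after /ŋ/ (velar) → [ŋ]

[podneŋŋir]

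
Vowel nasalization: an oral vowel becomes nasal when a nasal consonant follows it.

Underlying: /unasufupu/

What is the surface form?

[ũnasufupu]

/u/ before nasal /n/ → [ũ]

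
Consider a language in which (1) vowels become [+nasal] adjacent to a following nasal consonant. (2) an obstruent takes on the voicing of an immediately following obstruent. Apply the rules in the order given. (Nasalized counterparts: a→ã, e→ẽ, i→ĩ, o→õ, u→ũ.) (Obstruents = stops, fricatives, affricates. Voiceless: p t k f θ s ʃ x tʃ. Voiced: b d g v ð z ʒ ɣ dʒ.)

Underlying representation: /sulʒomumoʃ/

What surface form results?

Rule 1: /o/ before nasal /m/ → [õ]
Rule 1: /u/ before nasal /m/ → [ũ]
After rule 1: sulʒõmũmoʃ
Rule 2: no segment meets the rule's conditions; no change.

[sulʒõmũmoʃ]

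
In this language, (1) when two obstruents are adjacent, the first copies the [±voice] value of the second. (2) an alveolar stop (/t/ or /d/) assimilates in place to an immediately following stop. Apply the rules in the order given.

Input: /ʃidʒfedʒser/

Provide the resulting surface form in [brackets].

[ʃitʃfetʃser]

Rule 1: /dʒ/ before /f/ (voiceless) → [tʃ]
Rule 1: /dʒ/ before /s/ (voiceless) → [tʃ]
After rule 1: ʃitʃfetʃser
Rule 2: no segment meets the rule's conditions; no change.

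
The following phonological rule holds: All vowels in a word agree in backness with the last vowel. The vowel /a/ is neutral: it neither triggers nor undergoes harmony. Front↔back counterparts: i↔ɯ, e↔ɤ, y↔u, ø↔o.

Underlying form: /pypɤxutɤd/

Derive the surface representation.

/y/ harmonizes with /ɤ/ ([+back]) → [u]

[pupɤxutɤd]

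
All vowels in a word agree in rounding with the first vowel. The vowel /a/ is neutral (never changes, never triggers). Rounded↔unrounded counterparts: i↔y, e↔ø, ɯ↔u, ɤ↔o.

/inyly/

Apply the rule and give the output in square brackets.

/y/ harmonizes with /i/ ([-round]) → [i]
/y/ harmonizes with /i/ ([-round]) → [i]

[inili]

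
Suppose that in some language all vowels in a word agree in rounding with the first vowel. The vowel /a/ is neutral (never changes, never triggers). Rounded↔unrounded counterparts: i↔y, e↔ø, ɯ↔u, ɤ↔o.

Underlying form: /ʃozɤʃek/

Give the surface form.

[ʃozoʃøk]

/ɤ/ harmonizes with /o/ ([+round]) → [o]
/e/ harmonizes with /o/ ([+round]) → [ø]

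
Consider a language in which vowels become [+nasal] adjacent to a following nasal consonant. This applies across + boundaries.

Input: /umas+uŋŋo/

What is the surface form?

/u/ before nasal /m/ → [ũ]
/u/ before nasal /ŋ/ → [ũ]

[ũmas+ũŋŋo]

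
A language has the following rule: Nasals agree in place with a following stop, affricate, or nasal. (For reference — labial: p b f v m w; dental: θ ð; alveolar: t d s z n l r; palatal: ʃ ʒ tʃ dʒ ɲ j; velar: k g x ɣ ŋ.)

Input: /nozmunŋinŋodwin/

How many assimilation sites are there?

2

/n/ before /ŋ/ (velar) → [ŋ]
/n/ before /ŋ/ (velar) → [ŋ]
2 segments change.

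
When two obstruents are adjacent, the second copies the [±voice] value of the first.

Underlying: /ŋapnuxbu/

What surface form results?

[ŋapnuxpu]

/b/ after /x/ (voiceless) → [p]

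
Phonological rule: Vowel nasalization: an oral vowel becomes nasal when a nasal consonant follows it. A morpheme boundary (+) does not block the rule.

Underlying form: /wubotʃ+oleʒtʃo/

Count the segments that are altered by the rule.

No segment meets the rule's conditions.

0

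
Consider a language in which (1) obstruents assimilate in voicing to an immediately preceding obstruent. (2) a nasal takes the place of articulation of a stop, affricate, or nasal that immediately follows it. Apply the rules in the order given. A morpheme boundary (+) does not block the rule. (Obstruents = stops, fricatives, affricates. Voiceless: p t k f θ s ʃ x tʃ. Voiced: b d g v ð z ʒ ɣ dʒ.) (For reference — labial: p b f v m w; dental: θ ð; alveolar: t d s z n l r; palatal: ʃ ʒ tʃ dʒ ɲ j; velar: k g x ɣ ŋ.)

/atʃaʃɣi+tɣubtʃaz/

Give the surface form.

Rule 1: /ɣ/ after /ʃ/ (voiceless) → [x]
Rule 1: /ɣ/ after /t/ (voiceless) → [x]
Rule 1: /tʃ/ after /b/ (voiced) → [dʒ]
After rule 1: atʃaʃxi+txubdʒaz
Rule 2: no segment meets the rule's conditions; no change.

[atʃaʃxi+txubdʒaz]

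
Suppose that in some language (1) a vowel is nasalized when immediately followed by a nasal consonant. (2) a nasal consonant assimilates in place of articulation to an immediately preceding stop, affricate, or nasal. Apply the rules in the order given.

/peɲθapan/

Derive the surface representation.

[pẽɲθapãn]

Rule 1: /e/ before nasal /ɲ/ → [ẽ]
Rule 1: /a/ before nasal /n/ → [ã]
After rule 1: pẽɲθapãn
Rule 2: no segment meets the rule's conditions; no change.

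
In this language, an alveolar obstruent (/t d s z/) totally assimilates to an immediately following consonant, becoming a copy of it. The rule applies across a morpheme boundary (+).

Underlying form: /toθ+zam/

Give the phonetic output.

[toθ+zam]

no segment meets the rule's conditions; no change.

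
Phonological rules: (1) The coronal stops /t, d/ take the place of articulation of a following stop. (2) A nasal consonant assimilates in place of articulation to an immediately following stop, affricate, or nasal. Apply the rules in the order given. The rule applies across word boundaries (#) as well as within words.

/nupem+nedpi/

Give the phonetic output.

[nupen+nebpi]

Rule 1: /d/ before /p/ (labial) → [b]
After rule 1: nupem+nebpi
Rule 2: /m/ before /n/ (alveolar) → [n]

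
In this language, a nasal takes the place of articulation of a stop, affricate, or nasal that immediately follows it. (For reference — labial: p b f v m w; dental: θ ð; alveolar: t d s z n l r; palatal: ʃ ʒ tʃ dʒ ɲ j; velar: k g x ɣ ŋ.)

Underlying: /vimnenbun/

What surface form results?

/m/ before /n/ (alveolar) → [n]
/n/ before /b/ (labial) → [m]

[vinnembun]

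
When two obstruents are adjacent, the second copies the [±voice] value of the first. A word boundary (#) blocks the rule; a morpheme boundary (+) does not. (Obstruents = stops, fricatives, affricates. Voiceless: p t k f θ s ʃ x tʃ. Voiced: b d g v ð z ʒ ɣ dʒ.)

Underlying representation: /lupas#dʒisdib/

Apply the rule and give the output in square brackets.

[lupas#dʒistib]

/d/ after /s/ (voiceless) → [t]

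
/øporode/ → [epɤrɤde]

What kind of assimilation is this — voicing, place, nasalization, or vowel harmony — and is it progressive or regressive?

vowel harmony, regressive

/ø/→[e] /o/→[ɤ] /o/→[ɤ].
Vowels agree with the last vowel, so the harmony is regressive.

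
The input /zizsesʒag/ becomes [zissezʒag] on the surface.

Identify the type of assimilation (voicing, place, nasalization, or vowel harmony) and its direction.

/z/→[s] /s/→[z].
Each target copies a feature from the following segment, so the direction is regressive.

voicing assimilation, regressive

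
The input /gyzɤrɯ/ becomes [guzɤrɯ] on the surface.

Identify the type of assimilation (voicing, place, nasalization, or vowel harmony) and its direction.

vowel harmony, regressive

/y/→[u].
Vowels agree with the last vowel, so the harmony is regressive.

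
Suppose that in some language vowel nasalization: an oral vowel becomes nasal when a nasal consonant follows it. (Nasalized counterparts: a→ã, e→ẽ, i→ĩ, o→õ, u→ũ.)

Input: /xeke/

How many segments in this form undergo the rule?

No segment meets the rule's conditions.

0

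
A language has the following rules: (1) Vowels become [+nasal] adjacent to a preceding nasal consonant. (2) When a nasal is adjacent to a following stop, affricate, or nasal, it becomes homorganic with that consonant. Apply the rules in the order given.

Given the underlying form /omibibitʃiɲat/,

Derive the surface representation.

Rule 1: /i/ after nasal /m/ → [ĩ]
Rule 1: /a/ after nasal /ɲ/ → [ã]
After rule 1: omĩbibitʃiɲãt
Rule 2: no segment meets the rule's conditions; no change.

[omĩbibitʃiɲãt]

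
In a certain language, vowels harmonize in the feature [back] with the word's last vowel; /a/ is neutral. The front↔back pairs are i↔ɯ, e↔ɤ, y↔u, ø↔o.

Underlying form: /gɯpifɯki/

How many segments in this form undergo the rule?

2

/ɯ/ harmonizes with /i/ ([-back]) → [i]
/ɯ/ harmonizes with /i/ ([-back]) → [i]
2 segments change.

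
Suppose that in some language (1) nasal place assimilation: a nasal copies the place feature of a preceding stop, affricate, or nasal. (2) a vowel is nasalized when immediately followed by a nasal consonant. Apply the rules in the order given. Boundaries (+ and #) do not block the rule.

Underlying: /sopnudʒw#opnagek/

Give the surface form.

[sopmudʒw#opmagek]

Rule 1: /n/ after /p/ (labial) → [m]
Rule 1: /n/ after /p/ (labial) → [m]
After rule 1: sopmudʒw#opmagek
Rule 2: no segment meets the rule's conditions; no change.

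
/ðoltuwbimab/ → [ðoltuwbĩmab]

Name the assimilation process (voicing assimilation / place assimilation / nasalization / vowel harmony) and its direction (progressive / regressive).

nasalization, regressive

/i/→[ĩ].
Each target copies a feature from the following segment, so the direction is regressive.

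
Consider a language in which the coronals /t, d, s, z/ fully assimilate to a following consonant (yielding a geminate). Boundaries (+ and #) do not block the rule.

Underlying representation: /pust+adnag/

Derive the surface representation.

[putt+annag]

/s/ before /t/ → [t] (total assimilation)
/d/ before /n/ → [n] (total assimilation)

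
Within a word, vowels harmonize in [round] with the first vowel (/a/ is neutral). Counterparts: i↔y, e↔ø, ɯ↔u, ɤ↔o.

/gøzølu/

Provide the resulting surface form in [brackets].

no segment meets the rule's conditions; no change.

[gøzølu]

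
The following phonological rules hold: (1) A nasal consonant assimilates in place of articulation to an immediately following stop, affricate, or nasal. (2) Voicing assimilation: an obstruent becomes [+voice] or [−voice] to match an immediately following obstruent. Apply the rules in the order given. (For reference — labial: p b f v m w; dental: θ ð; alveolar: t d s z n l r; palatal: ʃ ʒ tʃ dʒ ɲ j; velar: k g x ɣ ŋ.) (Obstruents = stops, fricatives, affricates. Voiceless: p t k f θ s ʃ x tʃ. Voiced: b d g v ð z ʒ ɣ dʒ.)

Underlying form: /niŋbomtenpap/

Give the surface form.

Rule 1: /ŋ/ before /b/ (labial) → [m]
Rule 1: /m/ before /t/ (alveolar) → [n]
Rule 1: /n/ before /p/ (labial) → [m]
After rule 1: nimbontempap
Rule 2: no segment meets the rule's conditions; no change.

[nimbontempap]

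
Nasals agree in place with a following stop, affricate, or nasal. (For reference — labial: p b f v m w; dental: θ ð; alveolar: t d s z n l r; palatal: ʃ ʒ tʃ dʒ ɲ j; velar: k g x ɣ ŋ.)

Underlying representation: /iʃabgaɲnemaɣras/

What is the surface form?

/ɲ/ before /n/ (alveolar) → [n]

[iʃabgannemaɣras]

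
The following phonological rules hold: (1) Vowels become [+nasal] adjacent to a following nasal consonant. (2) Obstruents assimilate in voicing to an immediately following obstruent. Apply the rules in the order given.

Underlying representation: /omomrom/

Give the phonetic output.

[õmõmrõm]

Rule 1: /o/ before nasal /m/ → [õ]
Rule 1: /o/ before nasal /m/ → [õ]
Rule 1: /o/ before nasal /m/ → [õ]
After rule 1: õmõmrõm
Rule 2: no segment meets the rule's conditions; no change.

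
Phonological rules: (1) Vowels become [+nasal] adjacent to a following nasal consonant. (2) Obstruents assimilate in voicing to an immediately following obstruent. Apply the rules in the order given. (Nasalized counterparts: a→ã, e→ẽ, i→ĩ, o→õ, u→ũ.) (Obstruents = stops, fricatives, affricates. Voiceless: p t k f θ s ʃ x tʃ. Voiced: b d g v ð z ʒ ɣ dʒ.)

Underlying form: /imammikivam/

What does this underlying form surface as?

[ĩmãmmikivãm]

Rule 1: /i/ before nasal /m/ → [ĩ]
Rule 1: /a/ before nasal /m/ → [ã]
Rule 1: /a/ before nasal /m/ → [ã]
After rule 1: ĩmãmmikivãm
Rule 2: no segment meets the rule's conditions; no change.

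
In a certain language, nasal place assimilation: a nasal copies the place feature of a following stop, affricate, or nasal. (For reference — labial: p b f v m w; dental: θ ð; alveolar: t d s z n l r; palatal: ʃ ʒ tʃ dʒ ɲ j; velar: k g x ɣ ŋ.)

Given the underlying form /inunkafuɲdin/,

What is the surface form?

[inuŋkafundin]

/n/ before /k/ (velar) → [ŋ]
/ɲ/ before /d/ (alveolar) → [n]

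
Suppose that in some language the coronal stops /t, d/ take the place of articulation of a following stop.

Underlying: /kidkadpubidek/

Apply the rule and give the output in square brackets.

[kigkabpubidek]

/d/ before /k/ (velar) → [g]
/d/ before /p/ (labial) → [b]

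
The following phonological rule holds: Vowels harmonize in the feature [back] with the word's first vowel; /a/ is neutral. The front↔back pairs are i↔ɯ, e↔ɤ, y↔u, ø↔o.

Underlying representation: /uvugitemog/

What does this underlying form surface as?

/i/ harmonizes with /u/ ([+back]) → [ɯ]
/e/ harmonizes with /u/ ([+back]) → [ɤ]

[uvugɯtɤmog]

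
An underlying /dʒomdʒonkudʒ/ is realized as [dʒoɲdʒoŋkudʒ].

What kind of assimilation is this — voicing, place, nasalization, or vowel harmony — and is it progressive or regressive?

/m/→[ɲ] /n/→[ŋ].
Each target copies a feature from the following segment, so the direction is regressive.

place assimilation, regressive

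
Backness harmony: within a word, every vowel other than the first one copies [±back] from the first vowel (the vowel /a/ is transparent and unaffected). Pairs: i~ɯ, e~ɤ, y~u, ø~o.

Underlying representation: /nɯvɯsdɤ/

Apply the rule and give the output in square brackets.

no segment meets the rule's conditions; no change.

[nɯvɯsdɤ]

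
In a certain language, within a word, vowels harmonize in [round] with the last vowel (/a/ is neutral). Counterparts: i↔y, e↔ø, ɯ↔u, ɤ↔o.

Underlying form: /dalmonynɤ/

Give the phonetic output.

[dalmɤninɤ]

/o/ harmonizes with /ɤ/ ([-round]) → [ɤ]
/y/ harmonizes with /ɤ/ ([-round]) → [i]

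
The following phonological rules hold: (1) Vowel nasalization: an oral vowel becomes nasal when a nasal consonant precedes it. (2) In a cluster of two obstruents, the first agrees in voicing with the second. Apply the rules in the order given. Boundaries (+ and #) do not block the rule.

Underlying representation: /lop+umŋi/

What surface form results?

[lop+umŋĩ]

Rule 1: /i/ after nasal /ŋ/ → [ĩ]
After rule 1: lop+umŋĩ
Rule 2: no segment meets the rule's conditions; no change.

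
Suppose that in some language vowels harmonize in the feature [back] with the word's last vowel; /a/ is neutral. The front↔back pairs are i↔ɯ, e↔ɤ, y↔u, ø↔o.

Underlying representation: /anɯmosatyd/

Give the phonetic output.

/ɯ/ harmonizes with /y/ ([-back]) → [i]
/o/ harmonizes with /y/ ([-back]) → [ø]

[animøsatyd]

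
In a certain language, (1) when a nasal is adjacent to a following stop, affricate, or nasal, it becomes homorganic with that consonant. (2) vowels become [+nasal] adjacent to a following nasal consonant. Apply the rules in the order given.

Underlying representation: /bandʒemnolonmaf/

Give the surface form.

[bãɲdʒẽnnolõmmaf]

Rule 1: /n/ before /dʒ/ (palatal) → [ɲ]
Rule 1: /m/ before /n/ (alveolar) → [n]
Rule 1: /n/ before /m/ (labial) → [m]
After rule 1: baɲdʒennolommaf
Rule 2: /a/ before nasal /ɲ/ → [ã]
Rule 2: /e/ before nasal /n/ → [ẽ]
Rule 2: /o/ before nasal /m/ → [õ]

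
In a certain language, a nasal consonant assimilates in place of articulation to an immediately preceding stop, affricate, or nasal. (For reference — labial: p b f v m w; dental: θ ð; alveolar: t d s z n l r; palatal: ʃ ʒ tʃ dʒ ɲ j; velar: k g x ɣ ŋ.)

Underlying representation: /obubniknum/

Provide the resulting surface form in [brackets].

/n/ after /b/ (labial) → [m]
/n/ after /k/ (velar) → [ŋ]

[obubmikŋum]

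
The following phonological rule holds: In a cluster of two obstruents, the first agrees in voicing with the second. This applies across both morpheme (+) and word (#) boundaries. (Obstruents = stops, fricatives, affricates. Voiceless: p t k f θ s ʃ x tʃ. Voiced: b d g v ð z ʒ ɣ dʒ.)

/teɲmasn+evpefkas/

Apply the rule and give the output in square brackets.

[teɲmasn+efpefkas]

/v/ before /p/ (voiceless) → [f]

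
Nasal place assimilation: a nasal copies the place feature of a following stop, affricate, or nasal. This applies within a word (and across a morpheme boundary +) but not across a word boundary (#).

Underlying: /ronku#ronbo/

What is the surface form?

[roŋku#rombo]

/n/ before /k/ (velar) → [ŋ]
/n/ before /b/ (labial) → [m]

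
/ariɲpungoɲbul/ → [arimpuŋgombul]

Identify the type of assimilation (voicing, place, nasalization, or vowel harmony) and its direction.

place assimilation, regressive

/ɲ/→[m] /n/→[ŋ] /ɲ/→[m].
Each target copies a feature from the following segment, so the direction is regressive.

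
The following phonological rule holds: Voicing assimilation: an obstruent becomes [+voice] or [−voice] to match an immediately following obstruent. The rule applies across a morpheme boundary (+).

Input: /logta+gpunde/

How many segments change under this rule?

2

/g/ before /t/ (voiceless) → [k]
/g/ before /p/ (voiceless) → [k]
2 segments change.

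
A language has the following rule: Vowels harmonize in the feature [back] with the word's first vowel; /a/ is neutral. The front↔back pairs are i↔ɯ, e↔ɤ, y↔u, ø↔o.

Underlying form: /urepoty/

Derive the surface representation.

[urɤpotu]

/e/ harmonizes with /u/ ([+back]) → [ɤ]
/y/ harmonizes with /u/ ([+back]) → [u]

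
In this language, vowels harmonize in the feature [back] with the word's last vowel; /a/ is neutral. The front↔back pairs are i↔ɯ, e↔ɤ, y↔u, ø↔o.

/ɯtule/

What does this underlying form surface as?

/ɯ/ harmonizes with /e/ ([-back]) → [i]
/u/ harmonizes with /e/ ([-back]) → [y]

[ityle]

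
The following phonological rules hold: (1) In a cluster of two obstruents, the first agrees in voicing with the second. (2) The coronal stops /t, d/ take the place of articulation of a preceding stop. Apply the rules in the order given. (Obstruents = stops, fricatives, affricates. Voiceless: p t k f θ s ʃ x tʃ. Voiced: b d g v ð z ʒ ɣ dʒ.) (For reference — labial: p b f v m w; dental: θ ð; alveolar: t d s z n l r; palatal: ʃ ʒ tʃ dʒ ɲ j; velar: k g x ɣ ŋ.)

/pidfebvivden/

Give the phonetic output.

Rule 1: /d/ before /f/ (voiceless) → [t]
After rule 1: pitfebvivden
Rule 2: no segment meets the rule's conditions; no change.

[pitfebvivden]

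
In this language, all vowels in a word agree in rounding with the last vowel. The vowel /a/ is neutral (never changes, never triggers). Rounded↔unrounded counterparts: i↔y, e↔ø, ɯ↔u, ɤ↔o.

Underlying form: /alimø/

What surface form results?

/i/ harmonizes with /ø/ ([+round]) → [y]

[alymø]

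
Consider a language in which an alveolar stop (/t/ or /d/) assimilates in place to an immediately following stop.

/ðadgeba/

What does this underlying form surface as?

/d/ before /g/ (velar) → [g]

[ðaggeba]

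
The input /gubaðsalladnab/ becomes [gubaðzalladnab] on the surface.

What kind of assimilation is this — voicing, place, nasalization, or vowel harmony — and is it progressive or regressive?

/s/→[z].
Each target copies a feature from the preceding segment, so the direction is progressive.

voicing assimilation, progressive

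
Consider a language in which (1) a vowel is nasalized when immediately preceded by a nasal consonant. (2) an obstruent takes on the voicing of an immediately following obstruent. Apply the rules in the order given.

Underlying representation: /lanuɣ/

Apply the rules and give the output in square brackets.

Rule 1: /u/ after nasal /n/ → [ũ]
After rule 1: lanũɣ
Rule 2: no segment meets the rule's conditions; no change.

[lanũɣ]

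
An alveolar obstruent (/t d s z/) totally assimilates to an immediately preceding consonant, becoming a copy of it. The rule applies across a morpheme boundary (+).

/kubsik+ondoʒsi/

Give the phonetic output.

[kubbik+onnoʒʒi]

/s/ after /b/ → [b] (total assimilation)
/d/ after /n/ → [n] (total assimilation)
/s/ after /ʒ/ → [ʒ] (total assimilation)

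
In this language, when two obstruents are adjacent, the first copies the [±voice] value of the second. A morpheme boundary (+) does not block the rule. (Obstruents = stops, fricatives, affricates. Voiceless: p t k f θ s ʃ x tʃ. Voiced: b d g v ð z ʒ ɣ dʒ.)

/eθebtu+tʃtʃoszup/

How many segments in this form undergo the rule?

2

/b/ before /t/ (voiceless) → [p]
/s/ before /z/ (voiced) → [z]
2 segments change.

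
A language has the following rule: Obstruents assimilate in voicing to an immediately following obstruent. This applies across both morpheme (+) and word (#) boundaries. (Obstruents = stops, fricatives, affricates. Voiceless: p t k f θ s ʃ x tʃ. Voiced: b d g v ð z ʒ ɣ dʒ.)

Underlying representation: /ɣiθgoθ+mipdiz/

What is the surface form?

[ɣiðgoθ+mibdiz]

/θ/ before /g/ (voiced) → [ð]
/p/ before /d/ (voiced) → [b]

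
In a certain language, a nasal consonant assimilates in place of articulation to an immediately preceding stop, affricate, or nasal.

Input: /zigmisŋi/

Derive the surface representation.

/m/ after /g/ (velar) → [ŋ]

[zigŋisŋi]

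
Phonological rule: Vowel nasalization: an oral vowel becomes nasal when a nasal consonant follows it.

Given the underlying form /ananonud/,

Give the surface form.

/a/ before nasal /n/ → [ã]
/a/ before nasal /n/ → [ã]
/o/ before nasal /n/ → [õ]

[ãnãnõnud]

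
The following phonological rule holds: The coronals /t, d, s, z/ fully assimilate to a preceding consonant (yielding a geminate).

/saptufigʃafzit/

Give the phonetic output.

[sappufigʃaffit]

/t/ after /p/ → [p] (total assimilation)
/z/ after /f/ → [f] (total assimilation)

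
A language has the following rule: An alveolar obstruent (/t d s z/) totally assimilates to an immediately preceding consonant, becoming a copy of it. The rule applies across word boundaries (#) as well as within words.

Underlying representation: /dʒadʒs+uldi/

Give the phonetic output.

/s/ after /dʒ/ → [dʒ] (total assimilation)
/d/ after /l/ → [l] (total assimilation)

[dʒadʒdʒ+ulli]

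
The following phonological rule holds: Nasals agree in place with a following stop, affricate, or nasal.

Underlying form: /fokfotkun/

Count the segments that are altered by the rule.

0

No segment meets the rule's conditions.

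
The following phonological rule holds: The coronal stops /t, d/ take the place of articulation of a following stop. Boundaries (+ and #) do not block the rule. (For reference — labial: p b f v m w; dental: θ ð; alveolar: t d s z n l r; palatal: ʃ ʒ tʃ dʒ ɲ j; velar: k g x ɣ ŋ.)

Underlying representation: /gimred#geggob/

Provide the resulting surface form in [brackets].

[gimreg#geggob]

/d/ before /g/ (velar) → [g]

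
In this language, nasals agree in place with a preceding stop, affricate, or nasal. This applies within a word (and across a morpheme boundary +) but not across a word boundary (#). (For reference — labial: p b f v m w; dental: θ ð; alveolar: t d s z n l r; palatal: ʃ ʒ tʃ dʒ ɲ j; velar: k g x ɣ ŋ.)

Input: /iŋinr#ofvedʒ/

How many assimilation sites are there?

0

No segment meets the rule's conditions.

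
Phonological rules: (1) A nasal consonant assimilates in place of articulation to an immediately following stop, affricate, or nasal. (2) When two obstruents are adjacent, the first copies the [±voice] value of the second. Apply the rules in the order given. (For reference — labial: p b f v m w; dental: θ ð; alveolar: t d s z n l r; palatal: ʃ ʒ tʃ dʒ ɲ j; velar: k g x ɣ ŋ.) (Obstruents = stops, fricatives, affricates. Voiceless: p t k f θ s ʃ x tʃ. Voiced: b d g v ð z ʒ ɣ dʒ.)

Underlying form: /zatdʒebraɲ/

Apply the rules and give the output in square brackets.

[zaddʒebraɲ]

Rule 1: no segment meets the rule's conditions; no change.
After rule 1: zatdʒebraɲ
Rule 2: /t/ before /dʒ/ (voiced) → [d]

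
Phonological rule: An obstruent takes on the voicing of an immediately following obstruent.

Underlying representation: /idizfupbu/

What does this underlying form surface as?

/z/ before /f/ (voiceless) → [s]
/p/ before /b/ (voiced) → [b]

[idisfubbu]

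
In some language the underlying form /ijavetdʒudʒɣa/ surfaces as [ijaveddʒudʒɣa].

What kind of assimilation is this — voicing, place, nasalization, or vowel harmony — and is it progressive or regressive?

/t/→[d].
Each target copies a feature from the following segment, so the direction is regressive.

voicing assimilation, regressive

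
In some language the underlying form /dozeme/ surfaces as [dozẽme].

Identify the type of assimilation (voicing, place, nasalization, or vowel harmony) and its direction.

nasalization, regressive

/e/→[ẽ].
Each target copies a feature from the following segment, so the direction is regressive.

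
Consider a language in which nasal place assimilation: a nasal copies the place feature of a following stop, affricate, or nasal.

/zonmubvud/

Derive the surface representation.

/n/ before /m/ (labial) → [m]

[zommubvud]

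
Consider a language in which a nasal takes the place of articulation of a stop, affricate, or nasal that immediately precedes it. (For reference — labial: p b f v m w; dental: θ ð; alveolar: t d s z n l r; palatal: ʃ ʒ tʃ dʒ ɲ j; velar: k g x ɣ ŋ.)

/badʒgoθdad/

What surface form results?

[badʒgoθdad]

no segment meets the rule's conditions; no change.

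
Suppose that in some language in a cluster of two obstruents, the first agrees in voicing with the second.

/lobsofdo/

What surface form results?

[lopsovdo]

/b/ before /s/ (voiceless) → [p]
/f/ before /d/ (voiced) → [v]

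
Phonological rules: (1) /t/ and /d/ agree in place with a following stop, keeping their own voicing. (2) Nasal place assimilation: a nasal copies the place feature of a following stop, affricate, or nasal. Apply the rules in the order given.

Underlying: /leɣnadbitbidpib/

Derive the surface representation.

[leɣnabbipbibpib]

Rule 1: /d/ before /b/ (labial) → [b]
Rule 1: /t/ before /b/ (labial) → [p]
Rule 1: /d/ before /p/ (labial) → [b]
After rule 1: leɣnabbipbibpib
Rule 2: no segment meets the rule's conditions; no change.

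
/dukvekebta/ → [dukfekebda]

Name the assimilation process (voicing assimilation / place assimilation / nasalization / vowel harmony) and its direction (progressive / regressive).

voicing assimilation, progressive

/v/→[f] /t/→[d].
Each target copies a feature from the preceding segment, so the direction is progressive.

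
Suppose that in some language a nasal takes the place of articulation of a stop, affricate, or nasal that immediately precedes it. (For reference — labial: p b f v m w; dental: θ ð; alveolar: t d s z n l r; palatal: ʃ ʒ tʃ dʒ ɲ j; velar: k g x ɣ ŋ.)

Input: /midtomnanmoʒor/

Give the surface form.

/n/ after /m/ (labial) → [m]
/m/ after /n/ (alveolar) → [n]

[midtommannoʒor]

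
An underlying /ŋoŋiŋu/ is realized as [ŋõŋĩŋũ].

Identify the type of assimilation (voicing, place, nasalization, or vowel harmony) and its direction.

nasalization, progressive

/o/→[õ] /i/→[ĩ] /u/→[ũ].
Each target copies a feature from the preceding segment, so the direction is progressive.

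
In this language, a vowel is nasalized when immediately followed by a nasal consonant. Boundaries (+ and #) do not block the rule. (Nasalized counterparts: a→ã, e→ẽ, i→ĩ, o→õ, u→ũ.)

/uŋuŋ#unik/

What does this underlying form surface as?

[ũŋũŋ#ũnik]

/u/ before nasal /ŋ/ → [ũ]
/u/ before nasal /ŋ/ → [ũ]
/u/ before nasal /n/ → [ũ]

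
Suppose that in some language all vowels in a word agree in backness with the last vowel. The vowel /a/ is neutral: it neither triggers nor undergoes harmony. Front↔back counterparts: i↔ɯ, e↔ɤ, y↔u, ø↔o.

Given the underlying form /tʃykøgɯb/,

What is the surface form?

/y/ harmonizes with /ɯ/ ([+back]) → [u]
/ø/ harmonizes with /ɯ/ ([+back]) → [o]

[tʃukogɯb]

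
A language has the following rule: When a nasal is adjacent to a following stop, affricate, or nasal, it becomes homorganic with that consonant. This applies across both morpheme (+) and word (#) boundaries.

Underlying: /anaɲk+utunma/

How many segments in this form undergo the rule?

/ɲ/ before /k/ (velar) → [ŋ]
/n/ before /m/ (labial) → [m]
2 segments change.

2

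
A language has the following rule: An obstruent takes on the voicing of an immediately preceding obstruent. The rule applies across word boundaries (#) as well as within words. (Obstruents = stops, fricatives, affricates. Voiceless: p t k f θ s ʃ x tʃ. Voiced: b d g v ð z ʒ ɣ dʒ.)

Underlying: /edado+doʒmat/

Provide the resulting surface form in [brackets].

no segment meets the rule's conditions; no change.

[edado+doʒmat]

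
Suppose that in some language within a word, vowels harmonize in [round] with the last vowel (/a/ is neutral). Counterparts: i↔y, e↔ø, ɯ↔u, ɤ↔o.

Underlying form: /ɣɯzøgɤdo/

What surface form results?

[ɣuzøgodo]

/ɯ/ harmonizes with /o/ ([+round]) → [u]
/ɤ/ harmonizes with /o/ ([+round]) → [o]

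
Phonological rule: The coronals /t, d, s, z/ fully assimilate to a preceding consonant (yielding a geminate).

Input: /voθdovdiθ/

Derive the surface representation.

/d/ after /θ/ → [θ] (total assimilation)
/d/ after /v/ → [v] (total assimilation)

[voθθovviθ]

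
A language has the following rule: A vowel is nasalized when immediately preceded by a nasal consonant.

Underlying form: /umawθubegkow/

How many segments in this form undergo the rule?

/a/ after nasal /m/ → [ã]
1 segment changes.

1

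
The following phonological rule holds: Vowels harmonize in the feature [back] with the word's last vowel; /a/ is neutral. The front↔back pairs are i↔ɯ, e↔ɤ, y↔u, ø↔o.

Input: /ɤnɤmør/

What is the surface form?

[enemør]

/ɤ/ harmonizes with /ø/ ([-back]) → [e]
/ɤ/ harmonizes with /ø/ ([-back]) → [e]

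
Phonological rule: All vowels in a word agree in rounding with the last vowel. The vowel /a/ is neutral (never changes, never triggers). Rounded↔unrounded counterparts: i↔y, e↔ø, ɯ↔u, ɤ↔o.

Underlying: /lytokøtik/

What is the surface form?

/y/ harmonizes with /i/ ([-round]) → [i]
/o/ harmonizes with /i/ ([-round]) → [ɤ]
/ø/ harmonizes with /i/ ([-round]) → [e]

[litɤketik]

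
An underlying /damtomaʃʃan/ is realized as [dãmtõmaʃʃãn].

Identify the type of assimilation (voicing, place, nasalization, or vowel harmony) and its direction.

/a/→[ã] /o/→[õ] /a/→[ã].
Each target copies a feature from the following segment, so the direction is regressive.

nasalization, regressive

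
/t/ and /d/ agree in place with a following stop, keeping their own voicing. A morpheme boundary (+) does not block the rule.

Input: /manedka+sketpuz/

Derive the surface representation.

[manegka+skeppuz]

/d/ before /k/ (velar) → [g]
/t/ before /p/ (labial) → [p]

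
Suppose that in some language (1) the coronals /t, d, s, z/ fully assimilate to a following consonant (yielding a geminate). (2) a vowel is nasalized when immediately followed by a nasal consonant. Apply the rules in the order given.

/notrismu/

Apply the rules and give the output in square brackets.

Rule 1: /t/ before /r/ → [r] (total assimilation)
Rule 1: /s/ before /m/ → [m] (total assimilation)
After rule 1: norrimmu
Rule 2: /i/ before nasal /m/ → [ĩ]

[norrĩmmu]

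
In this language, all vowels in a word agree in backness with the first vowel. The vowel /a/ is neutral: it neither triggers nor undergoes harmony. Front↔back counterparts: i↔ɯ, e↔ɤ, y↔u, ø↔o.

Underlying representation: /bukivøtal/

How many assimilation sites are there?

2

/i/ harmonizes with /u/ ([+back]) → [ɯ]
/ø/ harmonizes with /u/ ([+back]) → [o]
2 segments change.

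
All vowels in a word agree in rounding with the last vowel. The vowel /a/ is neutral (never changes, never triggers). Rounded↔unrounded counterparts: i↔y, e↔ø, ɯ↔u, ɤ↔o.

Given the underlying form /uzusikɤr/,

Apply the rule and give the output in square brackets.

/u/ harmonizes with /ɤ/ ([-round]) → [ɯ]
/u/ harmonizes with /ɤ/ ([-round]) → [ɯ]

[ɯzɯsikɤr]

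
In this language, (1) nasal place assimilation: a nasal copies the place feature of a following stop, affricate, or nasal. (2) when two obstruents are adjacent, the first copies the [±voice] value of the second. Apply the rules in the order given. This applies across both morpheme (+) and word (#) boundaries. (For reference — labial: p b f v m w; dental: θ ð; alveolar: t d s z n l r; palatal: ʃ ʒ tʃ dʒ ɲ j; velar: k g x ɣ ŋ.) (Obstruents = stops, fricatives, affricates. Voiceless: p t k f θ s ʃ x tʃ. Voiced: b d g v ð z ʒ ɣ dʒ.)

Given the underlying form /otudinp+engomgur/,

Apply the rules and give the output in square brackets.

Rule 1: /n/ before /p/ (labial) → [m]
Rule 1: /n/ before /g/ (velar) → [ŋ]
Rule 1: /m/ before /g/ (velar) → [ŋ]
After rule 1: otudimp+eŋgoŋgur
Rule 2: no segment meets the rule's conditions; no change.

[otudimp+eŋgoŋgur]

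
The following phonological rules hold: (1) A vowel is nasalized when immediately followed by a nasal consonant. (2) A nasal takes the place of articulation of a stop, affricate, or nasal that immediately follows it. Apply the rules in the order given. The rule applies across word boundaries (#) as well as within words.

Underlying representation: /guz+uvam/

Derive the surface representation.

[guz+uvãm]

Rule 1: /a/ before nasal /m/ → [ã]
After rule 1: guz+uvãm
Rule 2: no segment meets the rule's conditions; no change.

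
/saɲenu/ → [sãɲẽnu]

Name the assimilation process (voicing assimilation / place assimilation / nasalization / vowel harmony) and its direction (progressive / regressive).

/a/→[ã] /e/→[ẽ].
Each target copies a feature from the following segment, so the direction is regressive.

nasalization, regressive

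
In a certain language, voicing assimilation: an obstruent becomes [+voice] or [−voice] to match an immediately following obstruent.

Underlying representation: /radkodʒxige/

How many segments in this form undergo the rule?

/d/ before /k/ (voiceless) → [t]
/dʒ/ before /x/ (voiceless) → [tʃ]
2 segments change.

2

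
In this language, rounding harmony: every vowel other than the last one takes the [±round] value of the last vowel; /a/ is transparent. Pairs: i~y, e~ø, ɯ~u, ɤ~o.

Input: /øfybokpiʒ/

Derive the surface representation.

[efibɤkpiʒ]

/ø/ harmonizes with /i/ ([-round]) → [e]
/y/ harmonizes with /i/ ([-round]) → [i]
/o/ harmonizes with /i/ ([-round]) → [ɤ]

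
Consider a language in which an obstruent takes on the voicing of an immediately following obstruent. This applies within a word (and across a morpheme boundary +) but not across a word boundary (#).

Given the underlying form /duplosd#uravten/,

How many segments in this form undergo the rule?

2

/s/ before /d/ (voiced) → [z]
/v/ before /t/ (voiceless) → [f]
2 segments change.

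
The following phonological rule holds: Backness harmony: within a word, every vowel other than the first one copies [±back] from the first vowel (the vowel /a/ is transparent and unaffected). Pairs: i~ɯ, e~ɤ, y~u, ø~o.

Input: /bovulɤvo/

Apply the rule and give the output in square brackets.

no segment meets the rule's conditions; no change.

[bovulɤvo]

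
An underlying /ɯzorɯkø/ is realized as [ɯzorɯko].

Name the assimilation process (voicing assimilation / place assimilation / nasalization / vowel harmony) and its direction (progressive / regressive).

vowel harmony, progressive

/ø/→[o].
Vowels agree with the first vowel, so the harmony is progressive.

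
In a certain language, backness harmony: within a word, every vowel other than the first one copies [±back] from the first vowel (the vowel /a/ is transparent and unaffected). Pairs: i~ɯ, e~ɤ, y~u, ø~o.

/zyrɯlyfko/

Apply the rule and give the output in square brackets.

[zyrilyfkø]

/ɯ/ harmonizes with /y/ ([-back]) → [i]
/o/ harmonizes with /y/ ([-back]) → [ø]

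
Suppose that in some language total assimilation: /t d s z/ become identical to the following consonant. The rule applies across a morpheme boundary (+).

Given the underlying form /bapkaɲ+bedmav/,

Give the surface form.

/d/ before /m/ → [m] (total assimilation)

[bapkaɲ+bemmav]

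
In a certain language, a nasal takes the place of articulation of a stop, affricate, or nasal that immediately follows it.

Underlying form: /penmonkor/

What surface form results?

/n/ before /m/ (labial) → [m]
/n/ before /k/ (velar) → [ŋ]

[pemmoŋkor]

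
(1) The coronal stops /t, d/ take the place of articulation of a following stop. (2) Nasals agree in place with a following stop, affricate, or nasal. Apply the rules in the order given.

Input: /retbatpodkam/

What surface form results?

[repbappogkam]

Rule 1: /t/ before /b/ (labial) → [p]
Rule 1: /t/ before /p/ (labial) → [p]
Rule 1: /d/ before /k/ (velar) → [g]
After rule 1: repbappogkam
Rule 2: no segment meets the rule's conditions; no change.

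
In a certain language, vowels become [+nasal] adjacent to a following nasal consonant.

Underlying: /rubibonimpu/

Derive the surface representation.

[rubibõnĩmpu]

/o/ before nasal /n/ → [õ]
/i/ before nasal /m/ → [ĩ]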